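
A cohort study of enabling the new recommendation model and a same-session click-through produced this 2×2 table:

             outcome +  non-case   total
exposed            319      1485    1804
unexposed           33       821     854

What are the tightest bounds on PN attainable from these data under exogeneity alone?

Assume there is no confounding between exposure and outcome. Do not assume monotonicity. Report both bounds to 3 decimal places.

0.781 ≤ PN ≤ 1.000

p₁ = P(outcome | exposed) = 319/1804 = 0.17683
p₀ = P(outcome | unexposed) = 33/854 = 0.038642
Under exogeneity alone the bounds on PN are max{0,(p₁−p₀)/p₁} ≤ PN ≤ min{1,(1−p₀)/p₁}.
  lower = (p₁ − p₀)/p₁ = 0.13819 / 0.17683 ≈ 0.7815
  upper = min{1, (1 − p₀)/p₁} = 0.96136 / 0.17683 ≈ 5.4366 → capped at 1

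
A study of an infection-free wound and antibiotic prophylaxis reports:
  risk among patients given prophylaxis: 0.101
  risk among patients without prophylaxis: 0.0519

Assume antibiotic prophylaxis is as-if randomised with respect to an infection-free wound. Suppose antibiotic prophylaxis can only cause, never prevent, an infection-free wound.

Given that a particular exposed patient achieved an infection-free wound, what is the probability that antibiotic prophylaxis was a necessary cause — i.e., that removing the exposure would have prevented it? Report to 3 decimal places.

Let p₁ = 0.101, p₀ = 0.0519.
Under exogeneity and monotonicity, PN = (p₁ − p₀) / p₁.
PN = (0.101 − 0.0519) / 0.101 = 0.0491 / 0.101 ≈ 0.4861

PN ≈ 0.486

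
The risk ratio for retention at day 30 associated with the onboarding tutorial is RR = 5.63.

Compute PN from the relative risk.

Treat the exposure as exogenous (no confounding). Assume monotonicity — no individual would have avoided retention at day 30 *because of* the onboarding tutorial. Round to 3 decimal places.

PN ≈ 0.822

Under exogeneity and monotonicity, PN = (RR − 1) / RR = 1 − 1/RR.
PN = (5.63 − 1) / 5.63 = 4.63 / 5.63 ≈ 0.8224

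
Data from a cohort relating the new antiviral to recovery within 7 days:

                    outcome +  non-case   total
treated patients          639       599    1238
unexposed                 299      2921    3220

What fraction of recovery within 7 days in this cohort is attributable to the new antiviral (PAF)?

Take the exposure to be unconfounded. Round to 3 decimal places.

p₁ = P(outcome | exposed) = 639/1238 = 0.51616
p₀ = P(outcome | unexposed) = 299/3220 = 0.092857
Exposure prevalence π = 1238/4458 = 0.2777; overall risk P(Y=1) = 0.21041.
Under exogeneity, PAF = [P(Y=1) − p₀]/P(Y=1).
PAF = (0.21041 − 0.092857) / 0.21041 ≈ 0.5587

PAF ≈ 0.559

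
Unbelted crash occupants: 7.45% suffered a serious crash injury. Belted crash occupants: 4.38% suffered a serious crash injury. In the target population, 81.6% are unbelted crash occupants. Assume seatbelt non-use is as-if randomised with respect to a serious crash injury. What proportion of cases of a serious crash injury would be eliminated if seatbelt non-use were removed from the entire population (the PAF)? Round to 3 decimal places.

p₁ = 0.0745, p₀ = 0.0438.
Overall risk P(Y=1) = π·p₁ + (1−π)·p₀ = 0.816×0.0745 + 0.184×0.0438 = 0.068851.
Under exogeneity, PAF = [P(Y=1) − p₀] / P(Y=1).
PAF = (0.068851 − 0.0438) / 0.068851 ≈ 0.3638

PAF ≈ 0.364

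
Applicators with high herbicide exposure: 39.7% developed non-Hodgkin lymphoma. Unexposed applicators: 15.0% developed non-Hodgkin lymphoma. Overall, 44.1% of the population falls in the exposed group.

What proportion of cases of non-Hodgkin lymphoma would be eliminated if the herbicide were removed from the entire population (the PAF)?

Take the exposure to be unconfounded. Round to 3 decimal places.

PAF ≈ 0.421

p₁ = 0.397, p₀ = 0.15.
Overall risk P(Y=1) = π·p₁ + (1−π)·p₀ = 0.441×0.397 + 0.559×0.15 = 0.25893.
Under exogeneity, PAF = [P(Y=1) − p₀] / P(Y=1).
PAF = (0.25893 − 0.15) / 0.25893 ≈ 0.4207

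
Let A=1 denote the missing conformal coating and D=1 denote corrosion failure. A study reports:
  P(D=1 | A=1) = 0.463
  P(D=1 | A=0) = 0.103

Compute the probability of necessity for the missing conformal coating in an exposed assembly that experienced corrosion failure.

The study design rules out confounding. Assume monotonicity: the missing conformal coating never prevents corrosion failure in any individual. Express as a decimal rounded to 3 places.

PN ≈ 0.778

Let p₁ = 0.463, p₀ = 0.103.
Under exogeneity and monotonicity, PN = (p₁ − p₀) / p₁.
PN = (0.463 − 0.103) / 0.463 = 0.36 / 0.463 ≈ 0.7775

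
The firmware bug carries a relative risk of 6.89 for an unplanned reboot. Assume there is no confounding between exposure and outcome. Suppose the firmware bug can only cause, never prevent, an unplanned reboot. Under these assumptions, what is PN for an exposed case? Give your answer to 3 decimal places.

PN ≈ 0.855

Under exogeneity and monotonicity, PN = (RR − 1) / RR = 1 − 1/RR.
PN = (6.89 − 1) / 6.89 = 5.89 / 6.89 ≈ 0.8549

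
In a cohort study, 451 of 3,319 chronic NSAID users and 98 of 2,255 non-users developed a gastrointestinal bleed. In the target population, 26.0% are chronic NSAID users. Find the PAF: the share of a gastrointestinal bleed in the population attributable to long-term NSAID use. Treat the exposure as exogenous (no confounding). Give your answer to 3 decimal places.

PAF ≈ 0.356

p₁ = P(outcome | exposed) = 451/3319 = 0.13588
p₀ = P(outcome | unexposed) = 98/2255 = 0.043459
Overall risk P(Y=1) = π·p₁ + (1−π)·p₀ = 0.26×0.13588 + 0.74×0.043459 = 0.06749.
Under exogeneity, PAF = [P(Y=1) − p₀] / P(Y=1).
PAF = (0.06749 − 0.043459) / 0.06749 ≈ 0.3561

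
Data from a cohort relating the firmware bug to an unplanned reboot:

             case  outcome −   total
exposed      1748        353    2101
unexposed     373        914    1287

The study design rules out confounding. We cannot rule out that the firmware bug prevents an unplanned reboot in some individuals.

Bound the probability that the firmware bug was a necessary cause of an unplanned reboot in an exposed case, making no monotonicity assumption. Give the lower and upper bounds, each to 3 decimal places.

p₁ = P(outcome | exposed) = 1748/2101 = 0.83198
p₀ = P(outcome | unexposed) = 373/1287 = 0.28982
Under exogeneity alone the bounds on PN are max{0,(p₁−p₀)/p₁} ≤ PN ≤ min{1,(1−p₀)/p₁}.
  lower = (p₁ − p₀)/p₁ = 0.54216 / 0.83198 ≈ 0.6517
  upper = min{1, (1 − p₀)/p₁} = 0.71018 / 0.83198 ≈ 0.8536

0.652 ≤ PN ≤ 0.854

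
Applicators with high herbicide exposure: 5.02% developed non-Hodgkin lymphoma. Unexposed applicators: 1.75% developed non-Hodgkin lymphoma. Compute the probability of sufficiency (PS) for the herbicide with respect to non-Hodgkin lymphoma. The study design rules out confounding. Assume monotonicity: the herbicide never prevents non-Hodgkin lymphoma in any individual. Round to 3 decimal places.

p₁ = 0.0502, p₀ = 0.0175.
Under exogeneity and monotonicity, PS = (p₁ − p₀) / (1 − p₀).
PS = (0.0502 − 0.0175) / (1 − 0.0175) = 0.0327 / 0.9825 ≈ 0.0333

PS ≈ 0.033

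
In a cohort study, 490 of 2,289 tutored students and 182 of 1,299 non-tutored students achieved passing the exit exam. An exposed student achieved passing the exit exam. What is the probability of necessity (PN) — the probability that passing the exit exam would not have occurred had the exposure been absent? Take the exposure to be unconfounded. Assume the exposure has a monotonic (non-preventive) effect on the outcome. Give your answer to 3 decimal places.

p₁ = P(outcome | exposed) = 490/2289 = 0.21407
p₀ = P(outcome | unexposed) = 182/1299 = 0.14011
Under exogeneity and monotonicity, PN = (p₁ − p₀) / p₁.
PN = (0.21407 − 0.14011) / 0.21407 = 0.07396 / 0.21407 ≈ 0.3455

PN ≈ 0.345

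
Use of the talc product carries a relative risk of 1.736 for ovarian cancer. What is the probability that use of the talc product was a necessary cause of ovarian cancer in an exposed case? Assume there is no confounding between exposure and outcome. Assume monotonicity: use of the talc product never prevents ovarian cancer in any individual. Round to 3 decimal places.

Under exogeneity and monotonicity, PN = (RR − 1) / RR = 1 − 1/RR.
PN = (1.736 − 1) / 1.736 = 0.736 / 1.736 ≈ 0.4240

PN ≈ 0.424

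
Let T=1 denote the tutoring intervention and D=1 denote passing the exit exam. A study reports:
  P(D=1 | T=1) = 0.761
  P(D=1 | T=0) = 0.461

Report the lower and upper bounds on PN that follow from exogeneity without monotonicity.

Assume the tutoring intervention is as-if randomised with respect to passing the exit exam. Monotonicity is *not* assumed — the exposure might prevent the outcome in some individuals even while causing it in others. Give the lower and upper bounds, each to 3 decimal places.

Let p₁ = 0.761, p₀ = 0.461.
Under exogeneity alone the bounds on PN are max{0,(p₁−p₀)/p₁} ≤ PN ≤ min{1,(1−p₀)/p₁}.
  lower = (p₁ − p₀)/p₁ = 0.3 / 0.761 ≈ 0.3942
  upper = min{1, (1 − p₀)/p₁} = 0.539 / 0.761 ≈ 0.7083

0.394 ≤ PN ≤ 0.708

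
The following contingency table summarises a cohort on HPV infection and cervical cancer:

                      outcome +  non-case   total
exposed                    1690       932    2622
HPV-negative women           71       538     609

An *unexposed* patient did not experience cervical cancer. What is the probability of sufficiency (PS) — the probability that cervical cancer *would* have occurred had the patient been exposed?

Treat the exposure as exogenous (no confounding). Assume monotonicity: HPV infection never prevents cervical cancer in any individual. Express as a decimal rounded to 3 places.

p₁ = P(outcome | exposed) = 1690/2622 = 0.64455
p₀ = P(outcome | unexposed) = 71/609 = 0.11658
Under exogeneity and monotonicity, PS = (p₁ − p₀) / (1 − p₀).
PS = (0.64455 − 0.11658) / (1 − 0.11658) = 0.52796 / 0.88342 ≈ 0.5976

PS ≈ 0.598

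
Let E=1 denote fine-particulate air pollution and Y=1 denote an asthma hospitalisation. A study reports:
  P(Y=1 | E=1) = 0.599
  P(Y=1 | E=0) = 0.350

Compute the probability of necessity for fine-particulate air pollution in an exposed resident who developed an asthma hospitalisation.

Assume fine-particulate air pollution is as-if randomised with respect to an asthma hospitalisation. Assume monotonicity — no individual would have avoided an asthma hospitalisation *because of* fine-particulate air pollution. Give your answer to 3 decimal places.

Let p₁ = 0.599, p₀ = 0.35.
Under exogeneity and monotonicity, PN = (p₁ − p₀) / p₁.
PN = (0.599 − 0.35) / 0.599 = 0.249 / 0.599 ≈ 0.4157

PN ≈ 0.416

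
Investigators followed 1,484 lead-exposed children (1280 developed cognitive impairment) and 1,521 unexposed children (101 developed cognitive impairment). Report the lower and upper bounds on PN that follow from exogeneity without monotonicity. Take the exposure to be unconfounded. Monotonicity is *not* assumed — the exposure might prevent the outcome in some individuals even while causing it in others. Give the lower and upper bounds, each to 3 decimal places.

0.923 ≤ PN ≤ 1.000

p₁ = P(outcome | exposed) = 1280/1484 = 0.86253
p₀ = P(outcome | unexposed) = 101/1521 = 0.066404
Under exogeneity alone the bounds on PN are max{0,(p₁−p₀)/p₁} ≤ PN ≤ min{1,(1−p₀)/p₁}.
  lower = (p₁ − p₀)/p₁ = 0.79613 / 0.86253 ≈ 0.9230
  upper = min{1, (1 − p₀)/p₁} = 0.9336 / 0.86253 ≈ 1.0824 → capped at 1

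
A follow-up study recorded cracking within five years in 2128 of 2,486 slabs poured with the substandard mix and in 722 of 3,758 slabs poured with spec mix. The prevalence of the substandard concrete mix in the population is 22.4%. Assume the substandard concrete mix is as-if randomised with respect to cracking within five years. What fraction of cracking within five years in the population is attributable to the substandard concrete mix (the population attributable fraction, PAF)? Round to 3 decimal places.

PAF ≈ 0.436

p₁ = P(outcome | exposed) = 2128/2486 = 0.85599
p₀ = P(outcome | unexposed) = 722/3758 = 0.19212
Overall risk P(Y=1) = π·p₁ + (1−π)·p₀ = 0.224×0.85599 + 0.776×0.19212 = 0.34083.
Under exogeneity, PAF = [P(Y=1) − p₀] / P(Y=1).
PAF = (0.34083 − 0.19212) / 0.34083 ≈ 0.4363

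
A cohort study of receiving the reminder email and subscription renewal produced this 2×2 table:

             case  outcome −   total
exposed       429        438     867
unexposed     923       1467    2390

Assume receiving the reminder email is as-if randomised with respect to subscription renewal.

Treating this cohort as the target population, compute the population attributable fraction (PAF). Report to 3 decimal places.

p₁ = P(outcome | exposed) = 429/867 = 0.49481
p₀ = P(outcome | unexposed) = 923/2390 = 0.38619
Exposure prevalence π = 867/3257 = 0.2662; overall risk P(Y=1) = 0.41511.
Under exogeneity, PAF = [P(Y=1) − p₀]/P(Y=1).
PAF = (0.41511 − 0.38619) / 0.41511 ≈ 0.0697

PAF ≈ 0.070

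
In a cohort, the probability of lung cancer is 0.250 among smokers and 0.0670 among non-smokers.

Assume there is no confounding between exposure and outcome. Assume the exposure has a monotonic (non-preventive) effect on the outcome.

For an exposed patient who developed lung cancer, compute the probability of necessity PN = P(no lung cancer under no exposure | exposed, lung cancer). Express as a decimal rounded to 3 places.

PN ≈ 0.732

Let p₁ = 0.25, p₀ = 0.067.
Under exogeneity and monotonicity, PN = (p₁ − p₀) / p₁.
PN = (0.25 − 0.067) / 0.25 = 0.183 / 0.25 ≈ 0.7320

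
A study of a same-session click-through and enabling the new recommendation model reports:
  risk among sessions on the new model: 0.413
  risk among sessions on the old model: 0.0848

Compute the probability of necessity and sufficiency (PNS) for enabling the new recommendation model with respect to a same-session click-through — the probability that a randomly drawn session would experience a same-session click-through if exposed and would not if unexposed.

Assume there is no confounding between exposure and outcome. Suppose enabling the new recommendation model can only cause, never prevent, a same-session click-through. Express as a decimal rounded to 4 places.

Let p₁ = 0.413, p₀ = 0.0848.
Under exogeneity and monotonicity, PNS = p₁ − p₀.
PNS = 0.413 − 0.0848 = 0.3282

PNS ≈ 0.3282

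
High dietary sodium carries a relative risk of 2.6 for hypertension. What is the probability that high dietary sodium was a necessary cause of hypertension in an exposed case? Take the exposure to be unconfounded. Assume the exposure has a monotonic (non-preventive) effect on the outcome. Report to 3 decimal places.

Under exogeneity and monotonicity, PN = (RR − 1) / RR = 1 − 1/RR.
PN = (2.6 − 1) / 2.6 = 1.6 / 2.6 ≈ 0.6154

PN ≈ 0.615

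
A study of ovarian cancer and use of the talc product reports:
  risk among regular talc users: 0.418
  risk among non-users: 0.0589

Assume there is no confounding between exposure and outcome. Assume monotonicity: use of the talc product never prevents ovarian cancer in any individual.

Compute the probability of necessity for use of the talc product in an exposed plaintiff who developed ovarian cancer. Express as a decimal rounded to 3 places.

Let p₁ = 0.418, p₀ = 0.0589.
Under exogeneity and monotonicity, PN = (p₁ − p₀) / p₁.
PN = (0.418 − 0.0589) / 0.418 = 0.3591 / 0.418 ≈ 0.8591

PN ≈ 0.859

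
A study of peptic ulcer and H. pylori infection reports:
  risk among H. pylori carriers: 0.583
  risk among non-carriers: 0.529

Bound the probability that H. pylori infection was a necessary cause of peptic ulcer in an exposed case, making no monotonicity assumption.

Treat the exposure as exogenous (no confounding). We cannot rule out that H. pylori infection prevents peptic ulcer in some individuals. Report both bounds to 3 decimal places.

Let p₁ = 0.583, p₀ = 0.529.
Under exogeneity alone the bounds on PN are max{0,(p₁−p₀)/p₁} ≤ PN ≤ min{1,(1−p₀)/p₁}.
  lower = (p₁ − p₀)/p₁ = 0.054 / 0.583 ≈ 0.0926
  upper = min{1, (1 − p₀)/p₁} = 0.471 / 0.583 ≈ 0.8079

0.093 ≤ PN ≤ 0.808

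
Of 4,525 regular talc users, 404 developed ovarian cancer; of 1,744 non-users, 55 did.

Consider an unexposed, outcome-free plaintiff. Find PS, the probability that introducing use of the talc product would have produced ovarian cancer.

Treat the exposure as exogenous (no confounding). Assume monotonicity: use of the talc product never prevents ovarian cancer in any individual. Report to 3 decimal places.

PS ≈ 0.060

p₁ = P(outcome | exposed) = 404/4525 = 0.089282
p₀ = P(outcome | unexposed) = 55/1744 = 0.031537
Under exogeneity and monotonicity, PS = (p₁ − p₀) / (1 − p₀).
PS = (0.089282 − 0.031537) / (1 − 0.031537) = 0.057745 / 0.96846 ≈ 0.0596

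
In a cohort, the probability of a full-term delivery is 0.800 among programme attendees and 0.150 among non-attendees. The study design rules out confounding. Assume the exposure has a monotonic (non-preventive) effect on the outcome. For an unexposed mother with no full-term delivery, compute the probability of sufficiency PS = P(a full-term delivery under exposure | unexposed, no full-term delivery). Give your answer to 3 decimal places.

PS ≈ 0.765

Let p₁ = 0.8, p₀ = 0.15.
Under exogeneity and monotonicity, PS = (p₁ − p₀) / (1 − p₀).
PS = (0.8 − 0.15) / (1 − 0.15) = 0.65 / 0.85 ≈ 0.7647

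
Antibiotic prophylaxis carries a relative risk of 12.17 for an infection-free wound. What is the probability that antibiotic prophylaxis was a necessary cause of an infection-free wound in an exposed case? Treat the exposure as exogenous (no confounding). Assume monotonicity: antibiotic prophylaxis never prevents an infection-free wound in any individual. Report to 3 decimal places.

PN ≈ 0.918

Under exogeneity and monotonicity, PN = (RR − 1) / RR = 1 − 1/RR.
PN = (12.17 − 1) / 12.17 = 11.17 / 12.17 ≈ 0.9178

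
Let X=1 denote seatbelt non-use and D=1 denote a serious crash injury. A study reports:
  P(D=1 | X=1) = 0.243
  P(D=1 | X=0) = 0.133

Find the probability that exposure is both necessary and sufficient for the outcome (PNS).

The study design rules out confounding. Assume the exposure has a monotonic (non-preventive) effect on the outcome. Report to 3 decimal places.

Let p₁ = 0.243, p₀ = 0.133.
Under exogeneity and monotonicity, PNS = p₁ − p₀.
PNS = 0.243 − 0.133 = 0.11

PNS ≈ 0.110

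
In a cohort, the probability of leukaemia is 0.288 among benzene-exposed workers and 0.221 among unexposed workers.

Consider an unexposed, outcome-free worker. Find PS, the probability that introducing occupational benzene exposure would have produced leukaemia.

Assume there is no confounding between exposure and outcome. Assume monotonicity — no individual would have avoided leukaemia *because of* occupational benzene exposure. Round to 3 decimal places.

Let p₁ = 0.288, p₀ = 0.221.
Under exogeneity and monotonicity, PS = (p₁ − p₀) / (1 − p₀).
PS = (0.288 − 0.221) / (1 − 0.221) = 0.067 / 0.779 ≈ 0.0860

PS ≈ 0.086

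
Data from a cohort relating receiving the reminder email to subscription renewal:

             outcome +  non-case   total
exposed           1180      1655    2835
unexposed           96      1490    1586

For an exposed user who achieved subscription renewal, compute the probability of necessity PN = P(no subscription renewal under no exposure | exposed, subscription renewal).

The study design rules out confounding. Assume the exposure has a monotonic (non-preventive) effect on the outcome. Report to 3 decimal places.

p₁ = P(outcome | exposed) = 1180/2835 = 0.41623
p₀ = P(outcome | unexposed) = 96/1586 = 0.06053
Under exogeneity and monotonicity, PN = (p₁ − p₀)/p₁.
PN = (0.41623 − 0.06053) / 0.41623 ≈ 0.8546

PN ≈ 0.855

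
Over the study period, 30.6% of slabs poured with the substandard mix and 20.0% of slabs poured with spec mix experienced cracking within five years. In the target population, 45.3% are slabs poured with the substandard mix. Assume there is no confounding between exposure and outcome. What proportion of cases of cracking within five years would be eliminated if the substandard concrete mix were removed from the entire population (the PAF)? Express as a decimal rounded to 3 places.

PAF ≈ 0.194

p₁ = 0.306, p₀ = 0.2.
Overall risk P(Y=1) = π·p₁ + (1−π)·p₀ = 0.453×0.306 + 0.547×0.2 = 0.24802.
Under exogeneity, PAF = [P(Y=1) − p₀] / P(Y=1).
PAF = (0.24802 − 0.2) / 0.24802 ≈ 0.1936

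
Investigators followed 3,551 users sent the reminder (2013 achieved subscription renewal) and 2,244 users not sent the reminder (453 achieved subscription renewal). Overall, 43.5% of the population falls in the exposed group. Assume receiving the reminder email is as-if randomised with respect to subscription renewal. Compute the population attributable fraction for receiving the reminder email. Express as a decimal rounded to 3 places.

PAF ≈ 0.440

p₁ = P(outcome | exposed) = 2013/3551 = 0.56688
p₀ = P(outcome | unexposed) = 453/2244 = 0.20187
Overall risk P(Y=1) = π·p₁ + (1−π)·p₀ = 0.435×0.56688 + 0.565×0.20187 = 0.36065.
Under exogeneity, PAF = [P(Y=1) − p₀] / P(Y=1).
PAF = (0.36065 − 0.20187) / 0.36065 ≈ 0.4403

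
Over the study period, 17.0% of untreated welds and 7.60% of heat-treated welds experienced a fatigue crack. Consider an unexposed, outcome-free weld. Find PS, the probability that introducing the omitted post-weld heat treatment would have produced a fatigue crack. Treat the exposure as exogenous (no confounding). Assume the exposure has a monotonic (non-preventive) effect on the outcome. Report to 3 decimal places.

p₁ = 0.17, p₀ = 0.076.
Under exogeneity and monotonicity, PS = (p₁ − p₀) / (1 − p₀).
PS = (0.17 − 0.076) / (1 − 0.076) = 0.094 / 0.924 ≈ 0.1017

PS ≈ 0.102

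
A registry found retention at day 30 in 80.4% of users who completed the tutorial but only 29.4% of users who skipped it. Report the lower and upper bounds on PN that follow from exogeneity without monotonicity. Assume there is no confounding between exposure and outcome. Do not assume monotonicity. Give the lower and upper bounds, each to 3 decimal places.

p₁ = 0.804, p₀ = 0.294.
Under exogeneity alone the bounds on PN are max{0,(p₁−p₀)/p₁} ≤ PN ≤ min{1,(1−p₀)/p₁}.
  lower = (p₁ − p₀)/p₁ = 0.51 / 0.804 ≈ 0.6343
  upper = min{1, (1 − p₀)/p₁} = 0.706 / 0.804 ≈ 0.8781

0.634 ≤ PN ≤ 0.878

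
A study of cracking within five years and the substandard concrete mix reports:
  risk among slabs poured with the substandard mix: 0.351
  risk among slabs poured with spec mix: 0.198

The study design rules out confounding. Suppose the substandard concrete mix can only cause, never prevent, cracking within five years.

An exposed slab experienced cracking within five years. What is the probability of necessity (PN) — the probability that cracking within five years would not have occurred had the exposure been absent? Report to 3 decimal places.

Let p₁ = 0.351, p₀ = 0.198.
Under exogeneity and monotonicity, PN = (p₁ − p₀) / p₁.
PN = (0.351 − 0.198) / 0.351 = 0.153 / 0.351 ≈ 0.4359

PN ≈ 0.436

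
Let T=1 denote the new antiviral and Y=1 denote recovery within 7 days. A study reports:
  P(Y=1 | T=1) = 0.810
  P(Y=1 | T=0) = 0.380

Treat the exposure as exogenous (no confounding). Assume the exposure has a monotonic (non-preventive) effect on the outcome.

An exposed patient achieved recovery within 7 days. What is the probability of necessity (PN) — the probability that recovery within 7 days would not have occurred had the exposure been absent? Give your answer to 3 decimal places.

PN ≈ 0.531

Let p₁ = 0.81, p₀ = 0.38.
Under exogeneity and monotonicity, PN = (p₁ − p₀) / p₁.
PN = (0.81 − 0.38) / 0.81 = 0.43 / 0.81 ≈ 0.5309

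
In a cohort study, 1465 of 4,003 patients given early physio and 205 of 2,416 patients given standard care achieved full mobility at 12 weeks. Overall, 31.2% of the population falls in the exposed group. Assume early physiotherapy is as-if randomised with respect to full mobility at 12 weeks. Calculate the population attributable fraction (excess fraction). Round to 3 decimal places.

PAF ≈ 0.508

p₁ = P(outcome | exposed) = 1465/4003 = 0.36598
p₀ = P(outcome | unexposed) = 205/2416 = 0.084851
Overall risk P(Y=1) = π·p₁ + (1−π)·p₀ = 0.312×0.36598 + 0.688×0.084851 = 0.17256.
Under exogeneity, PAF = [P(Y=1) − p₀] / P(Y=1).
PAF = (0.17256 − 0.084851) / 0.17256 ≈ 0.5083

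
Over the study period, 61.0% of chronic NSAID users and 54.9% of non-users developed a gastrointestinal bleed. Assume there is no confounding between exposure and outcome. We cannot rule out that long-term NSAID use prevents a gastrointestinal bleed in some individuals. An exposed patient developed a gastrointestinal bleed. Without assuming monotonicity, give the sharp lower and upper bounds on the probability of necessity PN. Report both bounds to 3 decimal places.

p₁ = 0.61, p₀ = 0.549.
Under exogeneity alone the bounds on PN are max{0,(p₁−p₀)/p₁} ≤ PN ≤ min{1,(1−p₀)/p₁}.
  lower = (p₁ − p₀)/p₁ = 0.061 / 0.61 ≈ 0.1000
  upper = min{1, (1 − p₀)/p₁} = 0.451 / 0.61 ≈ 0.7393

0.100 ≤ PN ≤ 0.739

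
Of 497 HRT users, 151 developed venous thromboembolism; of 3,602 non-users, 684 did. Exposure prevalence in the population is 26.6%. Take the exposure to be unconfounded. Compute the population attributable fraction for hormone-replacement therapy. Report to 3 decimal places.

PAF ≈ 0.138

p₁ = P(outcome | exposed) = 151/497 = 0.30382
p₀ = P(outcome | unexposed) = 684/3602 = 0.18989
Overall risk P(Y=1) = π·p₁ + (1−π)·p₀ = 0.266×0.30382 + 0.734×0.18989 = 0.2202.
Under exogeneity, PAF = [P(Y=1) − p₀] / P(Y=1).
PAF = (0.2202 − 0.18989) / 0.2202 ≈ 0.1376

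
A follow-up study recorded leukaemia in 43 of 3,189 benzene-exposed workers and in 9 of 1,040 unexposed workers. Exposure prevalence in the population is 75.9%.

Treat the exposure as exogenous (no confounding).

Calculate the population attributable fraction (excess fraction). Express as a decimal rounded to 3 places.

p₁ = P(outcome | exposed) = 43/3189 = 0.013484
p₀ = P(outcome | unexposed) = 9/1040 = 0.0086538
Overall risk P(Y=1) = π·p₁ + (1−π)·p₀ = 0.759×0.013484 + 0.241×0.0086538 = 0.01232.
Under exogeneity, PAF = [P(Y=1) − p₀] / P(Y=1).
PAF = (0.01232 − 0.0086538) / 0.01232 ≈ 0.2976

PAF ≈ 0.298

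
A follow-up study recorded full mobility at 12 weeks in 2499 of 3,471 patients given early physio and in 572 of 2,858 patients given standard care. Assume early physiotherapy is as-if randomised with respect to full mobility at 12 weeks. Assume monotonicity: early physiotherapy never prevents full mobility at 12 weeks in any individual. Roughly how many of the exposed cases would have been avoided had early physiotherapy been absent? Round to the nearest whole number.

about 1804 cases

p₁ = P(outcome | exposed) = 2499/3471 = 0.71997
p₀ = P(outcome | unexposed) = 572/2858 = 0.20014
PN = (p₁ − p₀)/p₁ = (0.71997 − 0.20014) / 0.71997 ≈ 0.72201.
Attributable cases ≈ PN × (exposed cases) = 0.72201 × 2499 ≈ 1804.31.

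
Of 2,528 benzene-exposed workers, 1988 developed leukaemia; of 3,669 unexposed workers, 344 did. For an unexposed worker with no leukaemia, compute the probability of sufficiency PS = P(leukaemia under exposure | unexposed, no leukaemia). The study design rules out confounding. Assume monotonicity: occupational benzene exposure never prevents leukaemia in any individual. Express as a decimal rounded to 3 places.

p₁ = P(outcome | exposed) = 1988/2528 = 0.78639
p₀ = P(outcome | unexposed) = 344/3669 = 0.093759
Under exogeneity and monotonicity, PS = (p₁ − p₀) / (1 − p₀).
PS = (0.78639 − 0.093759) / (1 − 0.093759) = 0.69263 / 0.90624 ≈ 0.7643

PS ≈ 0.764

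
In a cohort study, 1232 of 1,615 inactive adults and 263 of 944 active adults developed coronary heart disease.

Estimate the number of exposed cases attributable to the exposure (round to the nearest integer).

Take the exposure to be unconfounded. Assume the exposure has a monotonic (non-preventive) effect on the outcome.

about 782 cases

p₁ = P(outcome | exposed) = 1232/1615 = 0.76285
p₀ = P(outcome | unexposed) = 263/944 = 0.2786
PN = (p₁ − p₀)/p₁ = (0.76285 − 0.2786) / 0.76285 ≈ 0.63479.
Attributable cases ≈ PN × (exposed cases) = 0.63479 × 1232 ≈ 782.06.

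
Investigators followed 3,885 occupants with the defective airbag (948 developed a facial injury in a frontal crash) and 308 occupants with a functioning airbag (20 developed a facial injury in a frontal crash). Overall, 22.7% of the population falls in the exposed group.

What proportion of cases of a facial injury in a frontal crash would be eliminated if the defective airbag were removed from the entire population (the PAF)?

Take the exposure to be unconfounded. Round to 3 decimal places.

p₁ = P(outcome | exposed) = 948/3885 = 0.24402
p₀ = P(outcome | unexposed) = 20/308 = 0.064935
Overall risk P(Y=1) = π·p₁ + (1−π)·p₀ = 0.227×0.24402 + 0.773×0.064935 = 0.10559.
Under exogeneity, PAF = [P(Y=1) − p₀] / P(Y=1).
PAF = (0.10559 − 0.064935) / 0.10559 ≈ 0.3850

PAF ≈ 0.385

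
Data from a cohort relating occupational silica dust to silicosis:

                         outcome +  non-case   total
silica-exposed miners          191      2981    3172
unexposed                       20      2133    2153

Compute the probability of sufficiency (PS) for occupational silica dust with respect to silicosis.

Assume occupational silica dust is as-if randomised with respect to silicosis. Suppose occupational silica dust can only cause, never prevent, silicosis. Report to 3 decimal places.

p₁ = P(outcome | exposed) = 191/3172 = 0.060214
p₀ = P(outcome | unexposed) = 20/2153 = 0.0092894
Under exogeneity and monotonicity, PS = (p₁ − p₀) / (1 − p₀).
PS = (0.060214 − 0.0092894) / (1 − 0.0092894) = 0.050925 / 0.99071 ≈ 0.0514

PS ≈ 0.051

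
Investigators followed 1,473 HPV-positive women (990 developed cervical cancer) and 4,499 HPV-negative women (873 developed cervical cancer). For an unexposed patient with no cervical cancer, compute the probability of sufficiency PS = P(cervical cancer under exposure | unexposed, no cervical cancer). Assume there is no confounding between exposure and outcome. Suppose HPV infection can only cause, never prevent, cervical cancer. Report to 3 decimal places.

p₁ = P(outcome | exposed) = 990/1473 = 0.6721
p₀ = P(outcome | unexposed) = 873/4499 = 0.19404
Under exogeneity and monotonicity, PS = (p₁ − p₀) / (1 − p₀).
PS = (0.6721 − 0.19404) / (1 − 0.19404) = 0.47805 / 0.80596 ≈ 0.5932

PS ≈ 0.593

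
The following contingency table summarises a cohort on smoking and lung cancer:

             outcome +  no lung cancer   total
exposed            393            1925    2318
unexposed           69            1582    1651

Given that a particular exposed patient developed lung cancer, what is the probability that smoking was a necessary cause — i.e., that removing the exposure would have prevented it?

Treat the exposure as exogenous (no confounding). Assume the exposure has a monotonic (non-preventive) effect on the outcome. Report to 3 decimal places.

PN ≈ 0.753

p₁ = P(outcome | exposed) = 393/2318 = 0.16954
p₀ = P(outcome | unexposed) = 69/1651 = 0.041793
Under exogeneity and monotonicity, PN = (p₁ − p₀)/p₁.
PN = (0.16954 − 0.041793) / 0.16954 ≈ 0.7535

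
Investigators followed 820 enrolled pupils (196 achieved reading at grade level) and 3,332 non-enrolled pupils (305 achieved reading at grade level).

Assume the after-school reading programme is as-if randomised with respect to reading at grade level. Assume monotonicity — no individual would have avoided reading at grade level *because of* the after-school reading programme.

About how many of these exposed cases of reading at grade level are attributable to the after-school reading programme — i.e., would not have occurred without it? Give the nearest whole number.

about 121 cases

p₁ = P(outcome | exposed) = 196/820 = 0.23902
p₀ = P(outcome | unexposed) = 305/3332 = 0.091537
PN = (p₁ − p₀)/p₁ = (0.23902 − 0.091537) / 0.23902 ≈ 0.61704.
Attributable cases ≈ PN × (exposed cases) = 0.61704 × 196 ≈ 120.94.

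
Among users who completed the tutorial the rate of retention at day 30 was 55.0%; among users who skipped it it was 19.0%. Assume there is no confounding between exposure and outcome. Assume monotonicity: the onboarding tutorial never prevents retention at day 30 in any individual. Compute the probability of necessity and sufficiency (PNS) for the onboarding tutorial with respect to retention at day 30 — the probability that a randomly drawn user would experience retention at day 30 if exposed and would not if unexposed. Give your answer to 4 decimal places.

p₁ = 0.55, p₀ = 0.19.
Under exogeneity and monotonicity, PNS = p₁ − p₀.
PNS = 0.55 − 0.19 = 0.36

PNS ≈ 0.3600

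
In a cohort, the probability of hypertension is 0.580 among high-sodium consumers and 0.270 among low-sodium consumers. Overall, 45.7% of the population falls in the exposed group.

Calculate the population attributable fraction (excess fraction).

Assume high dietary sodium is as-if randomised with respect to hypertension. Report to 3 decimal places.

PAF ≈ 0.344

Let p₁ = 0.58, p₀ = 0.27.
Overall risk P(Y=1) = π·p₁ + (1−π)·p₀ = 0.457×0.58 + 0.543×0.27 = 0.41167.
Under exogeneity, PAF = [P(Y=1) − p₀] / P(Y=1).
PAF = (0.41167 − 0.27) / 0.41167 ≈ 0.3441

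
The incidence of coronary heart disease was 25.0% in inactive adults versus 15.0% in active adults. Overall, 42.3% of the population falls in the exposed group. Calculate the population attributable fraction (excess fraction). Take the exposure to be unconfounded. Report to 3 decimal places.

PAF ≈ 0.220

p₁ = 0.25, p₀ = 0.15.
Overall risk P(Y=1) = π·p₁ + (1−π)·p₀ = 0.423×0.25 + 0.577×0.15 = 0.1923.
Under exogeneity, PAF = [P(Y=1) − p₀] / P(Y=1).
PAF = (0.1923 − 0.15) / 0.1923 ≈ 0.2200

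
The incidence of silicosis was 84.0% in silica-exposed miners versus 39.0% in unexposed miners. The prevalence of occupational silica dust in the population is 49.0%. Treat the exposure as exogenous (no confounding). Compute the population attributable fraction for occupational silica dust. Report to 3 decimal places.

PAF ≈ 0.361

p₁ = 0.84, p₀ = 0.39.
Overall risk P(Y=1) = π·p₁ + (1−π)·p₀ = 0.49×0.84 + 0.51×0.39 = 0.6105.
Under exogeneity, PAF = [P(Y=1) − p₀] / P(Y=1).
PAF = (0.6105 − 0.39) / 0.6105 ≈ 0.3612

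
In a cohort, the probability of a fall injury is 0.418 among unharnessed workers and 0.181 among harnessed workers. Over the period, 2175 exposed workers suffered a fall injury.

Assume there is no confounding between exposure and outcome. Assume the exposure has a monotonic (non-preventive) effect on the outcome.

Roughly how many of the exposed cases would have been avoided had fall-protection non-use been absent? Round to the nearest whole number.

Let p₁ = 0.418, p₀ = 0.181.
PN = (p₁ − p₀)/p₁ = (0.418 − 0.181) / 0.418 ≈ 0.56699.
Attributable cases ≈ PN × (exposed cases) = 0.56699 × 2175 ≈ 1233.19.

about 1233 cases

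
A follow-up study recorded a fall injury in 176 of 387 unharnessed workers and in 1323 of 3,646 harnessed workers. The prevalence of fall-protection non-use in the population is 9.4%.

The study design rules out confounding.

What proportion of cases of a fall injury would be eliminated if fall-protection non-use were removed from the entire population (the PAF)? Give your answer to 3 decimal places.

p₁ = P(outcome | exposed) = 176/387 = 0.45478
p₀ = P(outcome | unexposed) = 1323/3646 = 0.36286
Overall risk P(Y=1) = π·p₁ + (1−π)·p₀ = 0.094×0.45478 + 0.906×0.36286 = 0.3715.
Under exogeneity, PAF = [P(Y=1) − p₀] / P(Y=1).
PAF = (0.3715 − 0.36286) / 0.3715 ≈ 0.0233

PAF ≈ 0.023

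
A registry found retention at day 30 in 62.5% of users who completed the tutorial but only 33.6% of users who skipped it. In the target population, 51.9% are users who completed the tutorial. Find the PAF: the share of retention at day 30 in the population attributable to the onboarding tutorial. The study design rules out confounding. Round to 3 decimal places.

p₁ = 0.625, p₀ = 0.336.
Overall risk P(Y=1) = π·p₁ + (1−π)·p₀ = 0.519×0.625 + 0.481×0.336 = 0.48599.
Under exogeneity, PAF = [P(Y=1) − p₀] / P(Y=1).
PAF = (0.48599 − 0.336) / 0.48599 ≈ 0.3086

PAF ≈ 0.309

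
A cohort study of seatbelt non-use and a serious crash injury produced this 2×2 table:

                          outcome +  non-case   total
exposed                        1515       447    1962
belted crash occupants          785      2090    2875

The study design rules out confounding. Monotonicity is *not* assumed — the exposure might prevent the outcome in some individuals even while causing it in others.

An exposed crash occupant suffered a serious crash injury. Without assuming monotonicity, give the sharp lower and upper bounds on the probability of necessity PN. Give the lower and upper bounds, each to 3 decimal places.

0.646 ≤ PN ≤ 0.941

p₁ = P(outcome | exposed) = 1515/1962 = 0.77217
p₀ = P(outcome | unexposed) = 785/2875 = 0.27304
Under exogeneity alone the bounds on PN are max{0,(p₁−p₀)/p₁} ≤ PN ≤ min{1,(1−p₀)/p₁}.
  lower = (p₁ − p₀)/p₁ = 0.49913 / 0.77217 ≈ 0.6464
  upper = min{1, (1 − p₀)/p₁} = 0.72696 / 0.77217 ≈ 0.9414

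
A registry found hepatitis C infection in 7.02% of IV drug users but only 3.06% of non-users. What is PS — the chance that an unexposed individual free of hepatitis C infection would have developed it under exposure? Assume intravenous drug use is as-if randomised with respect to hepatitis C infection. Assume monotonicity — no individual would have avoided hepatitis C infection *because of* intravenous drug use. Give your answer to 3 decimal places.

PS ≈ 0.041

p₁ = 0.0702, p₀ = 0.0306.
Under exogeneity and monotonicity, PS = (p₁ − p₀) / (1 − p₀).
PS = (0.0702 − 0.0306) / (1 − 0.0306) = 0.0396 / 0.9694 ≈ 0.0409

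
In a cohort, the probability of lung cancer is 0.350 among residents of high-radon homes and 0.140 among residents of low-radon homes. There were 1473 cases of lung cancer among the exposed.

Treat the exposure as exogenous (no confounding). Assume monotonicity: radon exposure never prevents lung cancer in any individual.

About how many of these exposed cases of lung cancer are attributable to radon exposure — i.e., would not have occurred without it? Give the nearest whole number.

Let p₁ = 0.35, p₀ = 0.14.
PN = (p₁ − p₀)/p₁ = (0.35 − 0.14) / 0.35 ≈ 0.60000.
Attributable cases ≈ PN × (exposed cases) = 0.60000 × 1473 ≈ 883.80.

about 884 cases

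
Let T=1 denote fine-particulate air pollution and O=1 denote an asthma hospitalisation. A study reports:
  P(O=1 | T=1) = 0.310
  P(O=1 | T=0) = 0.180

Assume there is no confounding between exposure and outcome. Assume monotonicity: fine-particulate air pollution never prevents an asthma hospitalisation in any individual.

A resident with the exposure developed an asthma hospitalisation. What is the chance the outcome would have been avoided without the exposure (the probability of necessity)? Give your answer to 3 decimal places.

Let p₁ = 0.31, p₀ = 0.18.
Under exogeneity and monotonicity, PN = (p₁ − p₀) / p₁.
PN = (0.31 − 0.18) / 0.31 = 0.13 / 0.31 ≈ 0.4194

PN ≈ 0.419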